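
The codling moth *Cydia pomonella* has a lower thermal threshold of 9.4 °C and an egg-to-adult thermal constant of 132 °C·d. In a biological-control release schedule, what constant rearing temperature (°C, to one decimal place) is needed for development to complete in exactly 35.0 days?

13.2 °C

Required daily accumulation = 132 / 35.0 = 3.771 DD/day.
T = T_base + 3.771 = 9.4 + 3.771 = 13.171 ≈ 13.2 °C.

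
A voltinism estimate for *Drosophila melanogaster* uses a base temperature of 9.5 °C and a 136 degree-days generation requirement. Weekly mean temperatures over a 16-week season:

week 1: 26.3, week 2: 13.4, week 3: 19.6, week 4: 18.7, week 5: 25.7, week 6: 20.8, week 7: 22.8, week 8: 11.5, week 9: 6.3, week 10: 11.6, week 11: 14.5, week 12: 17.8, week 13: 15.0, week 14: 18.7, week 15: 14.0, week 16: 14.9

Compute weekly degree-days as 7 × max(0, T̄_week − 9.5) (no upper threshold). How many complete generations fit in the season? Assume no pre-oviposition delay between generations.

6 generations

Weekly DD (7 × max(0, T̄ − 9.5)): 117.6, 27.3, 70.7, 64.4, 113.4, 79.1, 93.1, 14.0, 0.0, 14.7, 35.0, 58.1, 38.5, 64.4, 31.5, 37.8.
Season total = 859.6 DD.
Complete generations = ⌊859.6 / 136⌋ = 6.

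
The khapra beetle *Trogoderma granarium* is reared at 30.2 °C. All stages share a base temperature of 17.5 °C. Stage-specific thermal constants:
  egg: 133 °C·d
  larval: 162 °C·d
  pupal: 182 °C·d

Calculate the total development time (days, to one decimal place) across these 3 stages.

Daily accumulation at 30.2 °C = 30.2 − 17.5 = 12.7 DD/day.
Total K = 133 + 162 + 182 = 477 DD.
Total duration = 477 / 12.7 = 37.559 ≈ 37.6 days.

37.6 days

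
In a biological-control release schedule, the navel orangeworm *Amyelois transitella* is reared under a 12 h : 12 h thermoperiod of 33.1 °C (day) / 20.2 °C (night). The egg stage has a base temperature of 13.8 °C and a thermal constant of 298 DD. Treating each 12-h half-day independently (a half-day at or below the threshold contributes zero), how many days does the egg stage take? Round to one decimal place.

23.2 days

Day half: max(0, 33.1 − 13.8) × 0.5 = 19.3 × 0.5 = 9.65 DD.
Night half: max(0, 20.2 − 13.8) × 0.5 = 6.4 × 0.5 = 3.20 DD.
Per 24 h: 12.85 DD/day.
Duration = 298 / 12.85 = 23.191 ≈ 23.2 days.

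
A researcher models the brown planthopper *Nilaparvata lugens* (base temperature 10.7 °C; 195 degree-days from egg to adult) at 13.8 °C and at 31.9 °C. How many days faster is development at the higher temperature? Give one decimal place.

53.7 days

At 13.8 °C: 195 / (13.8 − 10.7) = 195 / 3.1 = 62.903 d.
At 31.9 °C: 195 / (31.9 − 10.7) = 195 / 21.2 = 9.198 d.
Difference = |62.903 − 9.198| = 53.705 ≈ 53.7 days.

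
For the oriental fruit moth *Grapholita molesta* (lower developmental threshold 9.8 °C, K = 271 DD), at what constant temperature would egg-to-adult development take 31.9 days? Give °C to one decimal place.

Required daily accumulation = 271 / 31.9 = 8.495 DD/day.
T = T_base + 8.495 = 9.8 + 8.495 = 18.295 ≈ 18.3 °C.

18.3 °C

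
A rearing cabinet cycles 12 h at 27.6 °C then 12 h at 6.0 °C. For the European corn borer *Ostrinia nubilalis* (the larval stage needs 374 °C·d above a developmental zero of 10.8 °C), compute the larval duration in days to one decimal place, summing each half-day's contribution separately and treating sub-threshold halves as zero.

44.5 days

Day half: max(0, 27.6 − 10.8) × 0.5 = 16.8 × 0.5 = 8.40 DD.
Night half: max(0, 6.0 − 10.8) × 0.5 = 0.0 × 0.5 = 0.00 DD.
Per 24 h: 8.40 DD/day.
Duration = 374 / 8.40 = 44.524 ≈ 44.5 days.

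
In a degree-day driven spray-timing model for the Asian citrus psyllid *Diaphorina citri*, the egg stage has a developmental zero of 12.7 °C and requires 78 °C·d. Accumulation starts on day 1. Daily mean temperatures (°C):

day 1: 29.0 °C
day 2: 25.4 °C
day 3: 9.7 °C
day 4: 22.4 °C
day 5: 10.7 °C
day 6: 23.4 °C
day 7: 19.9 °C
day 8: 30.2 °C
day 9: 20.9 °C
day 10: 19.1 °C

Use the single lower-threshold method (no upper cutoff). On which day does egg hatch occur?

Daily DD above 12.7 °C: 16.3, 12.7, 0.0, 9.7, 0.0, 10.7, 7.2, 17.5, 8.2, 6.4.
Cumulative: 16.3, 29.0, 29.0, 38.7, 38.7, 49.4, 56.6, 74.1, 82.3, 88.7.
The total first reaches 78 DD on day 9.

day 9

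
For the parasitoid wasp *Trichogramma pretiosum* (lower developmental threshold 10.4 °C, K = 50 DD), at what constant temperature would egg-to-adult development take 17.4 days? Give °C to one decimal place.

Required daily accumulation = 50 / 17.4 = 2.874 DD/day.
T = T_base + 2.874 = 10.4 + 2.874 = 13.274 ≈ 13.3 °C.

13.3 °C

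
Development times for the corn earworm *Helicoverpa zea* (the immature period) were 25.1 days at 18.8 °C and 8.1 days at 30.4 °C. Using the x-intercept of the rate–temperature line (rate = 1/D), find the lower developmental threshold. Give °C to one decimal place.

Equal thermal constants: D₁(T₁ − T_b) = D₂(T₂ − T_b).
25.1·(18.8 − T_b) = 8.1·(30.4 − T_b)
T_b = (25.1·18.8 − 8.1·30.4) / (25.1 − 8.1) = 225.64 / 17.0 = 13.273 °C ≈ 13.3 °C.

13.3 °C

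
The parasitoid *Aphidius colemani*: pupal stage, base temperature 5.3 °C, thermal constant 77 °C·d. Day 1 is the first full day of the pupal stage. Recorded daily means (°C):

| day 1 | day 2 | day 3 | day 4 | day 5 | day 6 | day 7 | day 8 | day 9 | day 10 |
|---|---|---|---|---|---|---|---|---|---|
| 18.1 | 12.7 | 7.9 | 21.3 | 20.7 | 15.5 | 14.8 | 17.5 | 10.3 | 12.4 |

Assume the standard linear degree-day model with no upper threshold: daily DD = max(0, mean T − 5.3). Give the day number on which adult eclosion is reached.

Daily DD above 5.3 °C: 12.8, 7.4, 2.6, 16.0, 15.4, 10.2, 9.5, 12.2, 5.0, 7.1.
Cumulative: 12.8, 20.2, 22.8, 38.8, 54.2, 64.4, 73.9, 86.1, 91.1, 98.2.
The total first reaches 77 DD on day 8.

day 8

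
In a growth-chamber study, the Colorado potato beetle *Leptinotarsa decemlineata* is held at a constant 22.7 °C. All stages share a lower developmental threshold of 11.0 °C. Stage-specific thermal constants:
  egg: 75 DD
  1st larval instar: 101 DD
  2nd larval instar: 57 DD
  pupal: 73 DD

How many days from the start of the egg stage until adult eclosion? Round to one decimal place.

26.2 days

Daily accumulation at 22.7 °C = 22.7 − 11.0 = 11.7 DD/day.
Total K = 75 + 101 + 57 + 73 = 306 DD.
Total duration = 306 / 11.7 = 26.154 ≈ 26.2 days.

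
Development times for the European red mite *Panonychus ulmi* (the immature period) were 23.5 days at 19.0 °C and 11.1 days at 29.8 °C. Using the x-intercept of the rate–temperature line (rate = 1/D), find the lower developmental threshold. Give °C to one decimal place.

9.3 °C

Equal thermal constants: D₁(T₁ − T_b) = D₂(T₂ − T_b).
23.5·(19.0 − T_b) = 11.1·(29.8 − T_b)
T_b = (23.5·19.0 − 11.1·29.8) / (23.5 − 11.1) = 115.72 / 12.4 = 9.332 °C ≈ 9.3 °C.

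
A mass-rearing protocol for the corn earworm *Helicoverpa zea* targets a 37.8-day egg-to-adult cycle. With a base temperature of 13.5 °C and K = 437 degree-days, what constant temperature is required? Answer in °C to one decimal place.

Required daily accumulation = 437 / 37.8 = 11.561 DD/day.
T = T_base + 11.561 = 13.5 + 11.561 = 25.061 ≈ 25.1 °C.

25.1 °C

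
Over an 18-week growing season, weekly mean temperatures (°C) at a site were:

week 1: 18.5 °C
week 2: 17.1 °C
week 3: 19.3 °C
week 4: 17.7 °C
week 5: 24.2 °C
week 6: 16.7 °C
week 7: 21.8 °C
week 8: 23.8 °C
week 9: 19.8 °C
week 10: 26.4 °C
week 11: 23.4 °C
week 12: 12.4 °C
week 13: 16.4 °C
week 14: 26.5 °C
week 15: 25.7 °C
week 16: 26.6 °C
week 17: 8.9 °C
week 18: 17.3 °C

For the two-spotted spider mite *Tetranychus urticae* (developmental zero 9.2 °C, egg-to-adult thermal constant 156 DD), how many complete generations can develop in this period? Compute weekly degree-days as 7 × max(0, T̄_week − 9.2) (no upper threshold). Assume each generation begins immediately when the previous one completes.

Weekly DD (7 × max(0, T̄ − 9.2)): 65.1, 55.3, 70.7, 59.5, 105.0, 52.5, 88.2, 102.2, 74.2, 120.4, 99.4, 22.4, 50.4, 121.1, 115.5, 121.8, 0.0, 56.7.
Season total = 1380.4 DD.
Complete generations = ⌊1380.4 / 156⌋ = 8.

8 generations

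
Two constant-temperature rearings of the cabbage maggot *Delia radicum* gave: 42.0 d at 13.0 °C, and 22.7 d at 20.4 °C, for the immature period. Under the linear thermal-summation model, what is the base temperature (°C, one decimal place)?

Under the model K = D·(T − T_b), so D₁·(T₁ − T_b) = D₂·(T₂ − T_b).
42.0·(13.0 − T_b) = 22.7·(20.4 − T_b)
T_b = (42.0·13.0 − 22.7·20.4) / (42.0 − 22.7) = 82.92 / 19.3 = 4.296 °C ≈ 4.3 °C.

4.3 °C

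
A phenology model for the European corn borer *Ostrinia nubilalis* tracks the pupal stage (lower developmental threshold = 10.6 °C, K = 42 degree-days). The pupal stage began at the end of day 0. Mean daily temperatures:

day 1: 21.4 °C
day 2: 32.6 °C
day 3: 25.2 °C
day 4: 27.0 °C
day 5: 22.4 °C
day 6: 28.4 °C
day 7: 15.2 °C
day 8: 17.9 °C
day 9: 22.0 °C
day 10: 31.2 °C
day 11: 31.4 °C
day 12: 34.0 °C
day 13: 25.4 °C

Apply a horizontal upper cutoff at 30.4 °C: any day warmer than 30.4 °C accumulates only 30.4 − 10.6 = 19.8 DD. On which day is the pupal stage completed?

day 3

Daily DD above 10.6 °C (capped at 19.8): 10.8, 19.8, 14.6, 16.4, 11.8, 17.8, 4.6, 7.3, 11.4, 19.8, 19.8, 19.8, 14.8.
Cumulative: 10.8, 30.6, 45.2, 61.6, 73.4, 91.2, 95.8, 103.1, 114.5, 134.3, 154.1, 173.9, 188.7.
The total first reaches 42 DD on day 3.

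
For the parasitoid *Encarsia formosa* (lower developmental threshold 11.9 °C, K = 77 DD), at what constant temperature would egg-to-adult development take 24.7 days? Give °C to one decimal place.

Required daily accumulation = 77 / 24.7 = 3.117 DD/day.
T = T_base + 3.117 = 11.9 + 3.117 = 15.017 ≈ 15.0 °C.

15.0 °C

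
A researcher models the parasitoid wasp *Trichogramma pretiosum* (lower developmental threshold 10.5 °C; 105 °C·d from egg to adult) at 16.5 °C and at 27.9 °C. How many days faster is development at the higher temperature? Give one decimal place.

11.5 days

At 16.5 °C: 105 / (16.5 − 10.5) = 105 / 6.0 = 17.500 d.
At 27.9 °C: 105 / (27.9 − 10.5) = 105 / 17.4 = 6.034 d.
Difference = |17.500 − 6.034| = 11.466 ≈ 11.5 days.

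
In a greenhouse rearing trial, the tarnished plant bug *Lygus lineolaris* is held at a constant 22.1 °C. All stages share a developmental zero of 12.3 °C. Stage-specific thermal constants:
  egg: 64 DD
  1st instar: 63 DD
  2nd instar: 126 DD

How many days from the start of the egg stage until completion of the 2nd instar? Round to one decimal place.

Daily accumulation at 22.1 °C = 22.1 − 12.3 = 9.8 DD/day.
Total K = 64 + 63 + 126 = 253 DD.
Total duration = 253 / 9.8 = 25.816 ≈ 25.8 days.

25.8 days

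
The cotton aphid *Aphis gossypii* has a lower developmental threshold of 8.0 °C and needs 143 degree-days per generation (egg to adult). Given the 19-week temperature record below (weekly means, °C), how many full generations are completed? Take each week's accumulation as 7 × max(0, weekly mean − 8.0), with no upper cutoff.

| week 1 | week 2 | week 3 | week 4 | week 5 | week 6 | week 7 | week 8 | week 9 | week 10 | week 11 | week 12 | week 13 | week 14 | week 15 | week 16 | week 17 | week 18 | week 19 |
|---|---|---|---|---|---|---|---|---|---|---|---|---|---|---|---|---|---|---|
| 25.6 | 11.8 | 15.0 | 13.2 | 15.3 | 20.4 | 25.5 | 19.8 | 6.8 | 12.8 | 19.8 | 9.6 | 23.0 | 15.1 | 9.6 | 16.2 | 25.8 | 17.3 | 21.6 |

8 generations

Weekly DD (7 × max(0, T̄ − 8.0)): 123.2, 26.6, 49.0, 36.4, 51.1, 86.8, 122.5, 82.6, 0.0, 33.6, 82.6, 11.2, 105.0, 49.7, 11.2, 57.4, 124.6, 65.1, 95.2.
Season total = 1213.8 DD.
Complete generations = ⌊1213.8 / 143⌋ = 8.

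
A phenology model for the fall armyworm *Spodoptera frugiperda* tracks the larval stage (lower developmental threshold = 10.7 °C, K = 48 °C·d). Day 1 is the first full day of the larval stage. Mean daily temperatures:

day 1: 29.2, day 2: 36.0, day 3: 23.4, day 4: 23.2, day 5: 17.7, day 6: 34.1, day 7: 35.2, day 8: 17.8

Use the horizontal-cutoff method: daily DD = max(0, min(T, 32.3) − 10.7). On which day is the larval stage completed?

Daily DD above 10.7 °C (capped at 21.6): 18.5, 21.6, 12.7, 12.5, 7.0, 21.6, 21.6, 7.1.
Cumulative: 18.5, 40.1, 52.8, 65.3, 72.3, 93.9, 115.5, 122.6.
The total first reaches 48 DD on day 3.

day 3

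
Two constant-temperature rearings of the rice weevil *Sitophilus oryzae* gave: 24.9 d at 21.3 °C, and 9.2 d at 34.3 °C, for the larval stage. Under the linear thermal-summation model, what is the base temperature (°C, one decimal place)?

Equal thermal constants: D₁(T₁ − T_b) = D₂(T₂ − T_b).
24.9·(21.3 − T_b) = 9.2·(34.3 − T_b)
T_b = (24.9·21.3 − 9.2·34.3) / (24.9 − 9.2) = 214.81 / 15.7 = 13.682 °C ≈ 13.7 °C.

13.7 °C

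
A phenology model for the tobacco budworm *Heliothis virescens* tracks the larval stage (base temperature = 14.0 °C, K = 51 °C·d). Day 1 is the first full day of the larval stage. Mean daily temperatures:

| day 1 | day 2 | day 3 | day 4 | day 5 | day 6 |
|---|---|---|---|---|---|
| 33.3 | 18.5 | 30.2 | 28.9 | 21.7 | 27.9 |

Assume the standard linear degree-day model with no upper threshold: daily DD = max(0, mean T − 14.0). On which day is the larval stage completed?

day 4

Daily DD above 14.0 °C: 19.3, 4.5, 16.2, 14.9, 7.7, 13.9.
Cumulative: 19.3, 23.8, 40.0, 54.9, 62.6, 76.5.
The total first reaches 51 DD on day 4.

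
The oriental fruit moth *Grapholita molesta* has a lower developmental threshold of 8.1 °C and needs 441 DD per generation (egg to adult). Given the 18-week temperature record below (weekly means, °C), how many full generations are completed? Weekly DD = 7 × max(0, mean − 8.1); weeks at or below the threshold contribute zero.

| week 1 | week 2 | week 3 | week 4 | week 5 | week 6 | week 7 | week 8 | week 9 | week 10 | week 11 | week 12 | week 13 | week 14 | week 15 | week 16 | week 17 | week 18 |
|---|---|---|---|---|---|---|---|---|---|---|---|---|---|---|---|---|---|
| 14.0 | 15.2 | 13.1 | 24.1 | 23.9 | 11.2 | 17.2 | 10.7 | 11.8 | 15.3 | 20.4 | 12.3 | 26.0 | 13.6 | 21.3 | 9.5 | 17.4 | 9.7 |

2 generations

Weekly DD (7 × max(0, T̄ − 8.1)): 41.3, 49.7, 35.0, 112.0, 110.6, 21.7, 63.7, 18.2, 25.9, 50.4, 86.1, 29.4, 125.3, 38.5, 92.4, 9.8, 65.1, 11.2.
Season total = 986.3 DD.
Complete generations = ⌊986.3 / 441⌋ = 2.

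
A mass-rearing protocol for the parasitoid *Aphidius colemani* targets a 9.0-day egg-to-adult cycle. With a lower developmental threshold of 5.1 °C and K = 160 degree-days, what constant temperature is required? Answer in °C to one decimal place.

22.9 °C

Required daily accumulation = 160 / 9.0 = 17.778 DD/day.
T = T_base + 17.778 = 5.1 + 17.778 = 22.878 ≈ 22.9 °C.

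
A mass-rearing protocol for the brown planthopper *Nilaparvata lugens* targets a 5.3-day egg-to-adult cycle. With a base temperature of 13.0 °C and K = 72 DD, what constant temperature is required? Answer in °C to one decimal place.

26.6 °C

Required daily accumulation = 72 / 5.3 = 13.585 DD/day.
T = T_base + 13.585 = 13.0 + 13.585 = 26.585 ≈ 26.6 °C.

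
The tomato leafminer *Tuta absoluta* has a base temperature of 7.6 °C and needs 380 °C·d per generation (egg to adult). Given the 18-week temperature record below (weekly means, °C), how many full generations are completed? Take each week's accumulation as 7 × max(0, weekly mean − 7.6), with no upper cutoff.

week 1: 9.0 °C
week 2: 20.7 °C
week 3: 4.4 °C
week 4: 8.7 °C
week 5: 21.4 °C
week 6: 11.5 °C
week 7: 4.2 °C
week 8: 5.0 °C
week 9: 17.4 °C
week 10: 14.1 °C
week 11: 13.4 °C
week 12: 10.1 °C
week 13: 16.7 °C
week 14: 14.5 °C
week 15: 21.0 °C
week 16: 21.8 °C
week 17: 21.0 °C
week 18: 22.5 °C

Weekly DD (7 × max(0, T̄ − 7.6)): 9.8, 91.7, 0.0, 7.7, 96.6, 27.3, 0.0, 0.0, 68.6, 45.5, 40.6, 17.5, 63.7, 48.3, 93.8, 99.4, 93.8, 104.3.
Season total = 908.6 DD.
Complete generations = ⌊908.6 / 380⌋ = 2.

2 generations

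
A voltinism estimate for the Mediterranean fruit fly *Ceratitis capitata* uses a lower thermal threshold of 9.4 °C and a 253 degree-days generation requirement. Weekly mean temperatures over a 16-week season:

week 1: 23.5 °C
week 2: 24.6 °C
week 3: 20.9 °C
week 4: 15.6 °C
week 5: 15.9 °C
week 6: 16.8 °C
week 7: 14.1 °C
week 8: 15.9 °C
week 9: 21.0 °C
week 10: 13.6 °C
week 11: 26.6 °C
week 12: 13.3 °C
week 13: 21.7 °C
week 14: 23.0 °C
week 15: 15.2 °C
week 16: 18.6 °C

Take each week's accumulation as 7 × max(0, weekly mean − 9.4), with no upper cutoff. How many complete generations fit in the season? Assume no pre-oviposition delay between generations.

4 generations

Weekly DD (7 × max(0, T̄ − 9.4)): 98.7, 106.4, 80.5, 43.4, 45.5, 51.8, 32.9, 45.5, 81.2, 29.4, 120.4, 27.3, 86.1, 95.2, 40.6, 64.4.
Season total = 1049.3 DD.
Complete generations = ⌊1049.3 / 253⌋ = 4.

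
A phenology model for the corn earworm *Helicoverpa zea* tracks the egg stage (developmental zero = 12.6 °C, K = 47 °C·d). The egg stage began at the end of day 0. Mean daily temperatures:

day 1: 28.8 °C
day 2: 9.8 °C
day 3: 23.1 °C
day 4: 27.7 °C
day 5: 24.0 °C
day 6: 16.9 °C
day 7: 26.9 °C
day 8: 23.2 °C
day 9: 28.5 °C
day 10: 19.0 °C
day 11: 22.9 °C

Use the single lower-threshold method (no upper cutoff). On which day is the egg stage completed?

Daily DD above 12.6 °C: 16.2, 0.0, 10.5, 15.1, 11.4, 4.3, 14.3, 10.6, 15.9, 6.4, 10.3.
Cumulative: 16.2, 16.2, 26.7, 41.8, 53.2, 57.5, 71.8, 82.4, 98.3, 104.7, 115.0.
The total first reaches 47 DD on day 5.

day 5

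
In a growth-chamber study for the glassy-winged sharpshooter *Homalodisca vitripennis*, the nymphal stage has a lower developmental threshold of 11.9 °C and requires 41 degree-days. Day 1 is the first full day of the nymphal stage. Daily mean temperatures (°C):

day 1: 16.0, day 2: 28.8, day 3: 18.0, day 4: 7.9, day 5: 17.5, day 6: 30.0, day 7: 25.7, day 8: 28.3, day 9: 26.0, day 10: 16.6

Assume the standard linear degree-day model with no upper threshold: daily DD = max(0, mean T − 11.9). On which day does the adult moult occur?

day 6

Daily DD above 11.9 °C: 4.1, 16.9, 6.1, 0.0, 5.6, 18.1, 13.8, 16.4, 14.1, 4.7.
Cumulative: 4.1, 21.0, 27.1, 27.1, 32.7, 50.8, 64.6, 81.0, 95.1, 99.8.
The total first reaches 41 DD on day 6.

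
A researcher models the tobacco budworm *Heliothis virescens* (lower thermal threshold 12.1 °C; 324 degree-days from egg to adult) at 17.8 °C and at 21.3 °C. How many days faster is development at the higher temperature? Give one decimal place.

21.6 days

At 17.8 °C: 324 / (17.8 − 12.1) = 324 / 5.7 = 56.842 d.
At 21.3 °C: 324 / (21.3 − 12.1) = 324 / 9.2 = 35.217 d.
Difference = |56.842 − 35.217| = 21.625 ≈ 21.6 days.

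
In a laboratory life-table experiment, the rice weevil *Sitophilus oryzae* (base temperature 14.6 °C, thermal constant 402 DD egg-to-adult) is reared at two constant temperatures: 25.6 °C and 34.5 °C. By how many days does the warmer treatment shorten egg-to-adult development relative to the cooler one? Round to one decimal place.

At 25.6 °C: 402 / (25.6 − 14.6) = 402 / 11.0 = 36.545 d.
At 34.5 °C: 402 / (34.5 − 14.6) = 402 / 19.9 = 20.201 d.
Difference = |36.545 − 20.201| = 16.344 ≈ 16.3 days.

16.3 days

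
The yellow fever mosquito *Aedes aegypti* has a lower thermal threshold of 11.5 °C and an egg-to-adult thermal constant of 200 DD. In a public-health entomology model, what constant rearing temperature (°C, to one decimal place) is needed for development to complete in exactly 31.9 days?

17.8 °C

Required daily accumulation = 200 / 31.9 = 6.270 DD/day.
T = T_base + 6.270 = 11.5 + 6.270 = 17.770 ≈ 17.8 °C.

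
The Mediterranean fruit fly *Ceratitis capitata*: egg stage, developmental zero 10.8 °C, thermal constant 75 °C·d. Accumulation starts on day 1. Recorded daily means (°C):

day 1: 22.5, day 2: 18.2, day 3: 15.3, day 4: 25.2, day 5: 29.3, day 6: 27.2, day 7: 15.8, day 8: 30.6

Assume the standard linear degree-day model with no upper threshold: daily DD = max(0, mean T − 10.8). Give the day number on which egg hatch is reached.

day 7

Daily DD above 10.8 °C: 11.7, 7.4, 4.5, 14.4, 18.5, 16.4, 5.0, 19.8.
Cumulative: 11.7, 19.1, 23.6, 38.0, 56.5, 72.9, 77.9, 97.7.
The total first reaches 75 DD on day 7.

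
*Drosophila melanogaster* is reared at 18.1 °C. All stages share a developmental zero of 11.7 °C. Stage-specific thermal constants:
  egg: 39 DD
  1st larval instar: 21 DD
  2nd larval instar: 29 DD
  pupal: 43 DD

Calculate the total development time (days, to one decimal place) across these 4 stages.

Daily accumulation at 18.1 °C = 18.1 − 11.7 = 6.4 DD/day.
Total K = 39 + 21 + 29 + 43 = 132 DD.
Total duration = 132 / 6.4 = 20.625 ≈ 20.6 days.

20.6 days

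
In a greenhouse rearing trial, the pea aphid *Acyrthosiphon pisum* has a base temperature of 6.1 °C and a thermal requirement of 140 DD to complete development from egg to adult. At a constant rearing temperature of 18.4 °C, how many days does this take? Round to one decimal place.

11.4 days

Daily accumulation = 18.4 − 6.1 = 12.3 DD/day.
Duration = 140 / 12.3 = 11.382 ≈ 11.4 days.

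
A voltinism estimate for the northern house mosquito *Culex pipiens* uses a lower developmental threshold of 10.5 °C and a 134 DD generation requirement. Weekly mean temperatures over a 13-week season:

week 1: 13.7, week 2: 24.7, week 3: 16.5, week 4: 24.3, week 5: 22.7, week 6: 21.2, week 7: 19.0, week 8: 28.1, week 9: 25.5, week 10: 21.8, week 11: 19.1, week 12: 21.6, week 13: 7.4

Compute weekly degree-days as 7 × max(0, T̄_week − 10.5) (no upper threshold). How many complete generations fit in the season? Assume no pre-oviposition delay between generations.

6 generations

Weekly DD (7 × max(0, T̄ − 10.5)): 22.4, 99.4, 42.0, 96.6, 85.4, 74.9, 59.5, 123.2, 105.0, 79.1, 60.2, 77.7, 0.0.
Season total = 925.4 DD.
Complete generations = ⌊925.4 / 134⌋ = 6.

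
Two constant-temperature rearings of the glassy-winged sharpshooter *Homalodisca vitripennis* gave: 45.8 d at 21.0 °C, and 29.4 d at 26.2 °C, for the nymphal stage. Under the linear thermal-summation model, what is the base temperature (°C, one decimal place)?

11.7 °C

Linear rate model ⇒ the product D·(T − T_b) is constant across temperatures.
45.8·(21.0 − T_b) = 29.4·(26.2 − T_b)
T_b = (45.8·21.0 − 29.4·26.2) / (45.8 − 29.4) = 191.52 / 16.4 = 11.678 °C ≈ 11.7 °C.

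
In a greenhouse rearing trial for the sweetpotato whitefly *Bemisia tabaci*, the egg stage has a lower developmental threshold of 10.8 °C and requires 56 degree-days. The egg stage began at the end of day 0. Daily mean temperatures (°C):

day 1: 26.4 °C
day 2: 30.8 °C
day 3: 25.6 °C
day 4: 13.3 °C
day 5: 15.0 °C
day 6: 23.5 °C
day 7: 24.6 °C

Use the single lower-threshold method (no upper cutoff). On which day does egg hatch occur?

day 5

Daily DD above 10.8 °C: 15.6, 20.0, 14.8, 2.5, 4.2, 12.7, 13.8.
Cumulative: 15.6, 35.6, 50.4, 52.9, 57.1, 69.8, 83.6.
The total first reaches 56 DD on day 5.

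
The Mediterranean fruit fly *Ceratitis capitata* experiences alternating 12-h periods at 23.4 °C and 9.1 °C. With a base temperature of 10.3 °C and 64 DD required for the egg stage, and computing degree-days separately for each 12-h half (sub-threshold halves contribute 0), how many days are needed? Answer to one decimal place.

Day half: max(0, 23.4 − 10.3) × 0.5 = 13.1 × 0.5 = 6.55 DD.
Night half: max(0, 9.1 − 10.3) × 0.5 = 0.0 × 0.5 = 0.00 DD.
Per 24 h: 6.55 DD/day.
Duration = 64 / 6.55 = 9.771 ≈ 9.8 days.

9.8 days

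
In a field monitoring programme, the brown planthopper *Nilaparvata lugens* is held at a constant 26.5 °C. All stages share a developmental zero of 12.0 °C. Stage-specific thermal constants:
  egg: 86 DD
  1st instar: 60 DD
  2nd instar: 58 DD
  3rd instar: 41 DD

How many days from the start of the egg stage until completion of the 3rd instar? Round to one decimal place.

16.9 days

Daily accumulation at 26.5 °C = 26.5 − 12.0 = 14.5 DD/day.
Total K = 86 + 60 + 58 + 41 = 245 DD.
Total duration = 245 / 14.5 = 16.897 ≈ 16.9 days.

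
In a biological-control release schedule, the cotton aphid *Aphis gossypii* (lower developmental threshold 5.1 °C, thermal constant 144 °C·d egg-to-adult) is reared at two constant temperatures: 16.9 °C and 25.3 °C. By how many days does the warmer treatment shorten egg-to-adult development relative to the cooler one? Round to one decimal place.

At 16.9 °C: 144 / (16.9 − 5.1) = 144 / 11.8 = 12.203 d.
At 25.3 °C: 144 / (25.3 − 5.1) = 144 / 20.2 = 7.129 d.
Difference = |12.203 − 7.129| = 5.075 ≈ 5.1 days.

5.1 days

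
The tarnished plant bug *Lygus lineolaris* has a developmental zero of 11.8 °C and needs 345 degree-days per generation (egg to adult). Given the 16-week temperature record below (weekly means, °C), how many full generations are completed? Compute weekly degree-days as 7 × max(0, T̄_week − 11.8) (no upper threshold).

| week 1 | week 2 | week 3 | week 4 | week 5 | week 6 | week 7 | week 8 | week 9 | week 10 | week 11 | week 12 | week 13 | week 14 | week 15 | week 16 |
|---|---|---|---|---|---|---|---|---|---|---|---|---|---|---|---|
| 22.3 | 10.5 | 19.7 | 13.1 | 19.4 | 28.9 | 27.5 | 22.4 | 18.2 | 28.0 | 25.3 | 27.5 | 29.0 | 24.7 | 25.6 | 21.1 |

3 generations

Weekly DD (7 × max(0, T̄ − 11.8)): 73.5, 0.0, 55.3, 9.1, 53.2, 119.7, 109.9, 74.2, 44.8, 113.4, 94.5, 109.9, 120.4, 90.3, 96.6, 65.1.
Season total = 1229.9 DD.
Complete generations = ⌊1229.9 / 345⌋ = 3.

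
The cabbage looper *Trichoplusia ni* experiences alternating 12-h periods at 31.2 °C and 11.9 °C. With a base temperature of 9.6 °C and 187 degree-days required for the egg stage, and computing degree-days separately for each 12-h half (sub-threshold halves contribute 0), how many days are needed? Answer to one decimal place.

15.6 days

Day half: max(0, 31.2 − 9.6) × 0.5 = 21.6 × 0.5 = 10.80 DD.
Night half: max(0, 11.9 − 9.6) × 0.5 = 2.3 × 0.5 = 1.15 DD.
Per 24 h: 11.95 DD/day.
Duration = 187 / 11.95 = 15.649 ≈ 15.6 days.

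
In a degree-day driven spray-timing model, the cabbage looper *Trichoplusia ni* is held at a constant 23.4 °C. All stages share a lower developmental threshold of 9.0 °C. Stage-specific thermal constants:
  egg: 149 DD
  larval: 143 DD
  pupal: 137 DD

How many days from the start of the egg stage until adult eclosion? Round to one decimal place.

29.8 days

Daily accumulation at 23.4 °C = 23.4 − 9.0 = 14.4 DD/day.
Total K = 149 + 143 + 137 = 429 DD.
Total duration = 429 / 14.4 = 29.792 ≈ 29.8 days.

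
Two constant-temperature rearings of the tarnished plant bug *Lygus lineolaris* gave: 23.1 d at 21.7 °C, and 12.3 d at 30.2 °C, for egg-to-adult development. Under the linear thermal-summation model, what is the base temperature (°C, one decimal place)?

12.0 °C

Linear rate model ⇒ the product D·(T − T_b) is constant across temperatures.
23.1·(21.7 − T_b) = 12.3·(30.2 − T_b)
T_b = (23.1·21.7 − 12.3·30.2) / (23.1 − 12.3) = 129.81 / 10.8 = 12.019 °C ≈ 12.0 °C.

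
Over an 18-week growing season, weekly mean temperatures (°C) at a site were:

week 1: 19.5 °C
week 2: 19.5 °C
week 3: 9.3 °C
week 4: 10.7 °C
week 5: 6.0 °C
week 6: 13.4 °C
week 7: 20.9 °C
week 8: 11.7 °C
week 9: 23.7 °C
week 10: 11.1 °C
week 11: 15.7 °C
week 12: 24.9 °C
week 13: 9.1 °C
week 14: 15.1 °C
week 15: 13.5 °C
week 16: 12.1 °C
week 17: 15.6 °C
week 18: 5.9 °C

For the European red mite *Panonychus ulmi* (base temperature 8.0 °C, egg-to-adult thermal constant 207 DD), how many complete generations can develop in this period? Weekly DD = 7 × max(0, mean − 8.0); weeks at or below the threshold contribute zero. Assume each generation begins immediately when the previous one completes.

3 generations

Weekly DD (7 × max(0, T̄ − 8.0)): 80.5, 80.5, 9.1, 18.9, 0.0, 37.8, 90.3, 25.9, 109.9, 21.7, 53.9, 118.3, 7.7, 49.7, 38.5, 28.7, 53.2, 0.0.
Season total = 824.6 DD.
Complete generations = ⌊824.6 / 207⌋ = 3.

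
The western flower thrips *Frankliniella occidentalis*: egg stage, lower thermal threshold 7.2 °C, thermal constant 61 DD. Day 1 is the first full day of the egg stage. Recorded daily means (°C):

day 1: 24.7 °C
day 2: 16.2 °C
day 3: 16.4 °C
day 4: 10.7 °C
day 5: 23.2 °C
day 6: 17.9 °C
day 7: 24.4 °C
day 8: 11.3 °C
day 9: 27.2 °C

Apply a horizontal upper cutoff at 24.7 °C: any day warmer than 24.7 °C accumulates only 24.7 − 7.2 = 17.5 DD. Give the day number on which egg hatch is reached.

Daily DD above 7.2 °C (capped at 17.5): 17.5, 9.0, 9.2, 3.5, 16.0, 10.7, 17.2, 4.1, 17.5.
Cumulative: 17.5, 26.5, 35.7, 39.2, 55.2, 65.9, 83.1, 87.2, 104.7.
The total first reaches 61 DD on day 6.

day 6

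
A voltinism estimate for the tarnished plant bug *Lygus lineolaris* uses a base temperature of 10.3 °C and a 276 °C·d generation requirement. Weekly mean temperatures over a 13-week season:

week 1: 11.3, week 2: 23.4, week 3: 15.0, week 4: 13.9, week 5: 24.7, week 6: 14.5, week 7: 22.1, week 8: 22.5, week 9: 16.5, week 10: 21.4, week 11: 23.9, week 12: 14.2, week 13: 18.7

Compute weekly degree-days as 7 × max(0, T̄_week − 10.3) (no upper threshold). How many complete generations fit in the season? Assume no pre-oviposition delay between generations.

Weekly DD (7 × max(0, T̄ − 10.3)): 7.0, 91.7, 32.9, 25.2, 100.8, 29.4, 82.6, 85.4, 43.4, 77.7, 95.2, 27.3, 58.8.
Season total = 757.4 DD.
Complete generations = ⌊757.4 / 276⌋ = 2.

2 generations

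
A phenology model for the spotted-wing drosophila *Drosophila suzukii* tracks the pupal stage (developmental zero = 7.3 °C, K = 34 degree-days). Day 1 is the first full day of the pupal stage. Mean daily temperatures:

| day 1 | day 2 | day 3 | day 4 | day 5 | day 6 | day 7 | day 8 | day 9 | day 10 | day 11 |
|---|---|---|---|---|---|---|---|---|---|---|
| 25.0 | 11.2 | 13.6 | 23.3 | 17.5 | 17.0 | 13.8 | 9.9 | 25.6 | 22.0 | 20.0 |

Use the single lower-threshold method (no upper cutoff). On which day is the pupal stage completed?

Daily DD above 7.3 °C: 17.7, 3.9, 6.3, 16.0, 10.2, 9.7, 6.5, 2.6, 18.3, 14.7, 12.7.
Cumulative: 17.7, 21.6, 27.9, 43.9, 54.1, 63.8, 70.3, 72.9, 91.2, 105.9, 118.6.
The total first reaches 34 DD on day 4.

day 4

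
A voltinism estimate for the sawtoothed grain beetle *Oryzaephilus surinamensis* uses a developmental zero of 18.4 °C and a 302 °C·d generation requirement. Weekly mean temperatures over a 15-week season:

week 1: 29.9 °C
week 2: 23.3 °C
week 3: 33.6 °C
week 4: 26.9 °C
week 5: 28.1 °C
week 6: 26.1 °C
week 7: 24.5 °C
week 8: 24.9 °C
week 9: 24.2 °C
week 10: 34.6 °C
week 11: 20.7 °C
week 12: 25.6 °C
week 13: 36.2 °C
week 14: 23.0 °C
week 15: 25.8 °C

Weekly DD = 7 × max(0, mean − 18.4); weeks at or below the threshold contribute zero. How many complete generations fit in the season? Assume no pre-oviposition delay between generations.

Weekly DD (7 × max(0, T̄ − 18.4)): 80.5, 34.3, 106.4, 59.5, 67.9, 53.9, 42.7, 45.5, 40.6, 113.4, 16.1, 50.4, 124.6, 32.2, 51.8.
Season total = 919.8 DD.
Complete generations = ⌊919.8 / 302⌋ = 3.

3 generations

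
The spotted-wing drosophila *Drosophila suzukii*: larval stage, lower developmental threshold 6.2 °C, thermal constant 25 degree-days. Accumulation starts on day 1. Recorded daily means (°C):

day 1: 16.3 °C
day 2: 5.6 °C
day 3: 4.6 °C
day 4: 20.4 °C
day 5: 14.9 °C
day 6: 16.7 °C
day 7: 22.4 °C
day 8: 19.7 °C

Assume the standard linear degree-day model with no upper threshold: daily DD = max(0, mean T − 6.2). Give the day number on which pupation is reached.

Daily DD above 6.2 °C: 10.1, 0.0, 0.0, 14.2, 8.7, 10.5, 16.2, 13.5.
Cumulative: 10.1, 10.1, 10.1, 24.3, 33.0, 43.5, 59.7, 73.2.
The total first reaches 25 DD on day 5.

day 5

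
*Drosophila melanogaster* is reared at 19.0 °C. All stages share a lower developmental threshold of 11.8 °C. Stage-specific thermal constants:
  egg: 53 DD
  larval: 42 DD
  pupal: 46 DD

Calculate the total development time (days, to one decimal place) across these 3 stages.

19.6 days

Daily accumulation at 19.0 °C = 19.0 − 11.8 = 7.2 DD/day.
Total K = 53 + 42 + 46 = 141 DD.
Total duration = 141 / 7.2 = 19.583 ≈ 19.6 days.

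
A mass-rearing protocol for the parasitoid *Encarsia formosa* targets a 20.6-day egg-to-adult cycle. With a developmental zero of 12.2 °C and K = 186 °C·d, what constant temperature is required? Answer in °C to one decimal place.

Required daily accumulation = 186 / 20.6 = 9.029 DD/day.
T = T_base + 9.029 = 12.2 + 9.029 = 21.229 ≈ 21.2 °C.

21.2 °C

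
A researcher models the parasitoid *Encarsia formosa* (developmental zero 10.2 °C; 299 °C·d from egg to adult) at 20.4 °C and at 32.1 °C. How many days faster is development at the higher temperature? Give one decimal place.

15.7 days

At 20.4 °C: 299 / (20.4 − 10.2) = 299 / 10.2 = 29.314 d.
At 32.1 °C: 299 / (32.1 − 10.2) = 299 / 21.9 = 13.653 d.
Difference = |29.314 − 13.653| = 15.661 ≈ 15.7 days.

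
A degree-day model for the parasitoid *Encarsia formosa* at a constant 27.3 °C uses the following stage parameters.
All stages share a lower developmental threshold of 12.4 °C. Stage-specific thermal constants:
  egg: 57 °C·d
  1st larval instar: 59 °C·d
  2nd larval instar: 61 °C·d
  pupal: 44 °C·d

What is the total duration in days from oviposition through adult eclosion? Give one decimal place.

Daily accumulation at 27.3 °C = 27.3 − 12.4 = 14.9 DD/day.
Total K = 57 + 59 + 61 + 44 = 221 DD.
Total duration = 221 / 14.9 = 14.832 ≈ 14.8 days.

14.8 days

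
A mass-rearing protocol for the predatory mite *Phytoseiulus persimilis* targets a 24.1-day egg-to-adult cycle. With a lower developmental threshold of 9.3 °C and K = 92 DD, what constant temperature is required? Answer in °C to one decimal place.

Required daily accumulation = 92 / 24.1 = 3.817 DD/day.
T = T_base + 3.817 = 9.3 + 3.817 = 13.117 ≈ 13.1 °C.

13.1 °C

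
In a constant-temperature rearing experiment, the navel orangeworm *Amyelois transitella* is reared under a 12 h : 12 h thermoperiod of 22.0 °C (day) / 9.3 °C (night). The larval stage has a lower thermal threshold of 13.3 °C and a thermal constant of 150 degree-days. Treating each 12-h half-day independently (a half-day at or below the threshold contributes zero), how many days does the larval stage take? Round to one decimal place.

Day half: max(0, 22.0 − 13.3) × 0.5 = 8.7 × 0.5 = 4.35 DD.
Night half: max(0, 9.3 − 13.3) × 0.5 = 0.0 × 0.5 = 0.00 DD.
Per 24 h: 4.35 DD/day.
Duration = 150 / 4.35 = 34.483 ≈ 34.5 days.

34.5 days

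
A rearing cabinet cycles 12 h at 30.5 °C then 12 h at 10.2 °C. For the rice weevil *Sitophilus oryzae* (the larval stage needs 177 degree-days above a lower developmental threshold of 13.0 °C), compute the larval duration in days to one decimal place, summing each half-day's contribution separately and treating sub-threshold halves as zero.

20.2 days

Day half: max(0, 30.5 − 13.0) × 0.5 = 17.5 × 0.5 = 8.75 DD.
Night half: max(0, 10.2 − 13.0) × 0.5 = 0.0 × 0.5 = 0.00 DD.
Per 24 h: 8.75 DD/day.
Duration = 177 / 8.75 = 20.229 ≈ 20.2 days.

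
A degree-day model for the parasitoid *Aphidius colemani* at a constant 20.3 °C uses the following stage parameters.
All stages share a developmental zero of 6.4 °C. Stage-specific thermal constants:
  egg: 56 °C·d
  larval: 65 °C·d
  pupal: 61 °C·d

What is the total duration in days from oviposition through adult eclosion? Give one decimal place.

13.1 days

Daily accumulation at 20.3 °C = 20.3 − 6.4 = 13.9 DD/day.
Total K = 56 + 65 + 61 = 182 DD.
Total duration = 182 / 13.9 = 13.094 ≈ 13.1 days.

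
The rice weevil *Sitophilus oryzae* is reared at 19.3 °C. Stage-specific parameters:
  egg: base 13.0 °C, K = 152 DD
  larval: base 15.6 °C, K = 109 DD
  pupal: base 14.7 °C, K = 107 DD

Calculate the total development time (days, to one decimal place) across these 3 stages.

76.8 days

egg: 152 / (19.3 − 13.0) = 152 / 6.3 = 24.127 d.
larval: 109 / (19.3 − 15.6) = 109 / 3.7 = 29.459 d.
pupal: 107 / (19.3 − 14.7) = 107 / 4.6 = 23.261 d.
Sum = 76.847 ≈ 76.8 days.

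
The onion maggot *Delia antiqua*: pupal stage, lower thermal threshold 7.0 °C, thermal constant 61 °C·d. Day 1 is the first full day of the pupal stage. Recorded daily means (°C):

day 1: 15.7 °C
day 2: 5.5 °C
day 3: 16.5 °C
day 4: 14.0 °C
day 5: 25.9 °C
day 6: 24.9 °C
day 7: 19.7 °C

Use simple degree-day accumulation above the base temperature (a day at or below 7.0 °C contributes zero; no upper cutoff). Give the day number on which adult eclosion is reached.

day 6

Daily DD above 7.0 °C: 8.7, 0.0, 9.5, 7.0, 18.9, 17.9, 12.7.
Cumulative: 8.7, 8.7, 18.2, 25.2, 44.1, 62.0, 74.7.
The total first reaches 61 DD on day 6.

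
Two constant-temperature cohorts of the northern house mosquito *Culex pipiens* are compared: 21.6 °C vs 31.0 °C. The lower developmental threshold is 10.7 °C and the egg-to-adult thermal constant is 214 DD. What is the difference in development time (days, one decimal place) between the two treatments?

9.1 days

At 21.6 °C: 214 / (21.6 − 10.7) = 214 / 10.9 = 19.633 d.
At 31.0 °C: 214 / (31.0 − 10.7) = 214 / 20.3 = 10.542 d.
Difference = |19.633 − 10.542| = 9.091 ≈ 9.1 days.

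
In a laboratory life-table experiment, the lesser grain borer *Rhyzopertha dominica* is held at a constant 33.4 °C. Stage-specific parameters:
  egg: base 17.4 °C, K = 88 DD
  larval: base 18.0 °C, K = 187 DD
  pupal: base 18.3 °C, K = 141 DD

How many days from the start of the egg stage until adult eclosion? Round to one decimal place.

27.0 days

egg: 88 / (33.4 − 17.4) = 88 / 16.0 = 5.500 d.
larval: 187 / (33.4 − 18.0) = 187 / 15.4 = 12.143 d.
pupal: 141 / (33.4 − 18.3) = 141 / 15.1 = 9.338 d.
Sum = 26.981 ≈ 27.0 days.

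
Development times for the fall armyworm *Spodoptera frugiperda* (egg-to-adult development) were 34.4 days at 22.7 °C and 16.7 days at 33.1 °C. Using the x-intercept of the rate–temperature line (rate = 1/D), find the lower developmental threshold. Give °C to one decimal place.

12.9 °C

Under the model K = D·(T − T_b), so D₁·(T₁ − T_b) = D₂·(T₂ − T_b).
34.4·(22.7 − T_b) = 16.7·(33.1 − T_b)
T_b = (34.4·22.7 − 16.7·33.1) / (34.4 − 16.7) = 228.11 / 17.7 = 12.888 °C ≈ 12.9 °C.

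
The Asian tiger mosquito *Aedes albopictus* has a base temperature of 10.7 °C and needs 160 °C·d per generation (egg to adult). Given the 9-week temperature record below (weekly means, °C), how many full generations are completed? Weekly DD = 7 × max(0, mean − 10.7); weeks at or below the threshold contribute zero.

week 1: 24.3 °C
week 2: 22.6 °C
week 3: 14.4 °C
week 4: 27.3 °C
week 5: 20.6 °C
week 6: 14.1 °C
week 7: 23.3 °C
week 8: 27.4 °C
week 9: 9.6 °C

Weekly DD (7 × max(0, T̄ − 10.7)): 95.2, 83.3, 25.9, 116.2, 69.3, 23.8, 88.2, 116.9, 0.0.
Season total = 618.8 DD.
Complete generations = ⌊618.8 / 160⌋ = 3.

3 generations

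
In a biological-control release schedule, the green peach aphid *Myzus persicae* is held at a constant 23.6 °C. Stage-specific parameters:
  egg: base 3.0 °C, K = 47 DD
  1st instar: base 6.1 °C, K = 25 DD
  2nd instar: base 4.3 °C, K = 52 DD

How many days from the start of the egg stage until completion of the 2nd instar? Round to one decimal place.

egg: 47 / (23.6 − 3.0) = 47 / 20.6 = 2.282 d.
1st instar: 25 / (23.6 − 6.1) = 25 / 17.5 = 1.429 d.
2nd instar: 52 / (23.6 − 4.3) = 52 / 19.3 = 2.694 d.
Sum = 6.404 ≈ 6.4 days.

6.4 days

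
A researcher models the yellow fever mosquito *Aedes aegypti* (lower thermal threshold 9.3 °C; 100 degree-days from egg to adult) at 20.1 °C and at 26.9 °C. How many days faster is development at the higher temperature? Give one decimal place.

3.6 days

At 20.1 °C: 100 / (20.1 − 9.3) = 100 / 10.8 = 9.259 d.
At 26.9 °C: 100 / (26.9 − 9.3) = 100 / 17.6 = 5.682 d.
Difference = |9.259 − 5.682| = 3.577 ≈ 3.6 days.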